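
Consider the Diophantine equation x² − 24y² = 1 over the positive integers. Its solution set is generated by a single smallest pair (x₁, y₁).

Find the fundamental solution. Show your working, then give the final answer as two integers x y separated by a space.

√24 → a₀=4, period (1,8); ℓ=2 even so k=1
step 0: (4, 1)  from 4·(1,0) + (0,1)
step 1: (5, 1)  from 1·(4,1) + (1,0)
(x₁, y₁) = (5, 1);  5² − 24·1² = 1 ✓

5 1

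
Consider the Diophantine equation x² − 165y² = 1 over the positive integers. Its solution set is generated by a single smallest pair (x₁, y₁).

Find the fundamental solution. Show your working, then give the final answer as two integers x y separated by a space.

1079 84

[12; 1,5,2,5,1,24] for √165; ℓ=6 ⇒ convergent index 5
i=0: a=12 ⇒ p=12, q=1
i=1: a=1 ⇒ p=13, q=1
i=2: a=5 ⇒ p=77, q=6
i=3: a=2 ⇒ p=167, q=13
i=4: a=5 ⇒ p=912, q=71
i=5: a=1 ⇒ p=1079, q=84
fundamental: x₁=1079, y₁=84  (since 1164241 − 165·7056 = 1)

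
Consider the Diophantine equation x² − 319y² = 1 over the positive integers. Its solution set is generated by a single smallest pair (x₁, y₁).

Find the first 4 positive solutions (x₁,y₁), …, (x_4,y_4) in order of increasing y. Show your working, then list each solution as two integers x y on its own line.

√319 → a₀=17, period (1,6,5,1,4,…,6,1,34); ℓ=14 even so k=13
k=0  a_k=17  p_k/q_k = 17/1
k=1  a_k=1  p_k/q_k = 18/1
…
k=4  a_k=1  p_k/q_k = 768/43
…
k=7  a_k=1  p_k/q_k = 15628/875
k=8  a_k=3  p_k/q_k = 58797/3292
…
k=11  a_k=5  p_k/q_k = 1798881/100718
k=12  a_k=6  p_k/q_k = 11102899/621643
k=13  a_k=1  p_k/q_k = 12901780/722361
(x₁, y₁) = (12901780, 722361);  12901780² − 319·722361² = 1 ✓
(x_2, y_2) = (12901780·12901780 + 319·722361·722361, 12901780·722361 + 722361·12901780) = (332911854336799, 18639485405160)
(x_3, y_3) = (12901780·332911854336799 + 319·722361·18639485405160, 12901780·18639485405160 + 722361·332911854336799) = (8590311008090840302660, 480965080021169647239)
(x_4, y_4) = (12901780·8590311008090840302660 + 319·722361·480965080021169647239, 12901780·480965080021169647239 + 722361·8590311008090840302660) = (221660605515932150288251132801, 12410611300231033623224965680)

12901780 722361
332911854336799 18639485405160
8590311008090840302660 480965080021169647239
221660605515932150288251132801 12410611300231033623224965680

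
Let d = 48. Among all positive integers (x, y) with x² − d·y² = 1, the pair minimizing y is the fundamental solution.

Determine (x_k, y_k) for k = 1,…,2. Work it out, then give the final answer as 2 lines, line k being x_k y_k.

√48 = [6; 1,12, …], period ℓ=2 (even) → k=1
i=0: a=6 ⇒ p=6, q=1
i=1: a=1 ⇒ p=7, q=1
→ (7, 1).  Check: 7²=49, 48·1²=48, difference 1.
k=2:  x_2 = 7·7+48·1·1 = 97,  y_2 = 7·1+1·7 = 14

7 1
97 14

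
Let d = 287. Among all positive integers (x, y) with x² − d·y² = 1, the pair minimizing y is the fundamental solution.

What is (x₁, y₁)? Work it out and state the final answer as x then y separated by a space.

288 17

d=287: √d = [16; 1,15,1,32] (ℓ=4, even), read p_3/q_3
a_0=16:  p_0=16·1+0=16,  q_0=16·0+1=1
a_1=1:  p_1=1·16+1=17,  q_1=1·1+0=1
a_2=15:  p_2=15·17+16=271,  q_2=15·1+1=16
a_3=1:  p_3=1·271+17=288,  q_3=1·16+1=17
fundamental: x₁=288, y₁=17  (since 82944 − 287·289 = 1)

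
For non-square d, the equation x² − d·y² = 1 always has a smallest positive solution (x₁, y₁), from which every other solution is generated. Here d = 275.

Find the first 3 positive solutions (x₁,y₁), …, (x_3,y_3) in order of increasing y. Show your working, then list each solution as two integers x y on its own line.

√275 → a₀=16, period (1,1,2,1,1,32); ℓ=6 even so k=5
step 0: (16, 1)  from 16·(1,0) + (0,1)
…
step 2: (33, 2)  from 1·(17,1) + (16,1)
step 3: (83, 5)  from 2·(33,2) + (17,1)
step 4: (116, 7)  from 1·(83,5) + (33,2)
step 5: (199, 12)  from 1·(116,7) + (83,5)
fundamental: x₁=199, y₁=12  (since 39601 − 275·144 = 1)
(199+12√275)^2 = 79201 + 4776√275
(199+12√275)^3 = 31521799 + 1900836√275

199 12
79201 4776
31521799 1900836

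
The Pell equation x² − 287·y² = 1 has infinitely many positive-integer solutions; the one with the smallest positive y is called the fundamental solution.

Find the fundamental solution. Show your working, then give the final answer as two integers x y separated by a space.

√287 → a₀=16, period (1,15,1,32); ℓ=4 even so k=3
step 0: (16, 1)  from 16·(1,0) + (0,1)
step 1: (17, 1)  from 1·(16,1) + (1,0)
step 2: (271, 16)  from 15·(17,1) + (16,1)
step 3: (288, 17)  from 1·(271,16) + (17,1)
fundamental: x₁=288, y₁=17  (since 82944 − 287·289 = 1)

288 17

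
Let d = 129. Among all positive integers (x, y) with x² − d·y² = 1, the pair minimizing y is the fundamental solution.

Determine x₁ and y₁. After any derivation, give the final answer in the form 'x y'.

16855 1484

√129 → a₀=11, period (2,1,3,1,6,1,3,1,2,22); ℓ=10 even so k=9
step 0: (11, 1)  from 11·(1,0) + (0,1)
step 1: (23, 2)  from 2·(11,1) + (1,0)
…
step 3: (125, 11)  from 3·(34,3) + (23,2)
step 4: (159, 14)  from 1·(125,11) + (34,3)
step 5: (1079, 95)  from 6·(159,14) + (125,11)
…
step 8: (6031, 531)  from 1·(4793,422) + (1238,109)
step 9: (16855, 1484)  from 2·(6031,531) + (4793,422)
(x₁, y₁) = (16855, 1484);  16855² − 129·1484² = 1 ✓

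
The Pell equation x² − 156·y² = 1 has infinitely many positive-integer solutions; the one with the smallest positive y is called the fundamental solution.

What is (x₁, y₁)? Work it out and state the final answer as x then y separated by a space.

√156 → a₀=12, period (2,24); ℓ=2 even so k=1
a_0=12:  p_0=12·1+0=12,  q_0=12·0+1=1
a_1=2:  p_1=2·12+1=25,  q_1=2·1+0=2
→ (25, 2).  Check: 25²=625, 156·2²=624, difference 1.

25 2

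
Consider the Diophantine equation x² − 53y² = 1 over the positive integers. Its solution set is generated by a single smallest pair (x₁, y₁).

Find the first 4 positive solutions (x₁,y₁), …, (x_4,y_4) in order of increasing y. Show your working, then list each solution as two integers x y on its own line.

66249 9100
8777860001 1205731800
1163048894346249 159757052027300
154101652394311440001 21167489878307463600

d=53: √d = [7; 3,1,1,3,14] (ℓ=5, odd), read p_9/q_9
step 0: (7, 1)  from 7·(1,0) + (0,1)
step 1: (22, 3)  from 3·(7,1) + (1,0)
step 2: (29, 4)  from 1·(22,3) + (7,1)
…
step 4: (182, 25)  from 3·(51,7) + (29,4)
step 5: (2599, 357)  from 14·(182,25) + (51,7)
step 6: (7979, 1096)  from 3·(2599,357) + (182,25)
step 7: (10578, 1453)  from 1·(7979,1096) + (2599,357)
step 8: (18557, 2549)  from 1·(10578,1453) + (7979,1096)
step 9: (66249, 9100)  from 3·(18557,2549) + (10578,1453)
→ (66249, 9100).  Check: 66249²=4388930001, 53·9100²=4388930000, difference 1.
n=2: (66249,9100)∘(66249,9100) = (66249·66249+53·9100·9100, 66249·9100+9100·66249) = (8777860001,1205731800)
n=3: (8777860001,1205731800)∘(66249,9100) = (66249·8777860001+53·9100·1205731800, 66249·1205731800+9100·8777860001) = (1163048894346249,159757052027300)
n=4: (1163048894346249,159757052027300)∘(66249,9100) = (66249·1163048894346249+53·9100·159757052027300, 66249·159757052027300+9100·1163048894346249) = (154101652394311440001,21167489878307463600)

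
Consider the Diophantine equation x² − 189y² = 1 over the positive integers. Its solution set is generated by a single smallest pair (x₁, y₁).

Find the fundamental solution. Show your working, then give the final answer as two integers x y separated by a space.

55 4

d=189: √d = [13; 1,2,1,26] (ℓ=4, even), read p_3/q_3
k=0  a_k=13  p_k/q_k = 13/1
k=1  a_k=1  p_k/q_k = 14/1
k=2  a_k=2  p_k/q_k = 41/3
k=3  a_k=1  p_k/q_k = 55/4
→ (55, 4).  Check: 55²=3025, 189·4²=3024, difference 1.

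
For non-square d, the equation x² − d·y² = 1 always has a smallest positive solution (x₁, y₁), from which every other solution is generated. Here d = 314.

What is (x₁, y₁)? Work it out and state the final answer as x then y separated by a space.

[17; 1,2,1,1,2,1,34] for √314; ℓ=7 ⇒ convergent index 13
i=0: a=17 ⇒ p=17, q=1
i=1: a=1 ⇒ p=18, q=1
…
i=3: a=1 ⇒ p=71, q=4
i=4: a=1 ⇒ p=124, q=7
…
i=6: a=1 ⇒ p=443, q=25
i=7: a=34 ⇒ p=15381, q=868
i=8: a=1 ⇒ p=15824, q=893
i=9: a=2 ⇒ p=47029, q=2654
…
i=11: a=1 ⇒ p=109882, q=6201
i=12: a=2 ⇒ p=282617, q=15949
i=13: a=1 ⇒ p=392499, q=22150
(x₁, y₁) = (392499, 22150);  392499² − 314·22150² = 1 ✓

392499 22150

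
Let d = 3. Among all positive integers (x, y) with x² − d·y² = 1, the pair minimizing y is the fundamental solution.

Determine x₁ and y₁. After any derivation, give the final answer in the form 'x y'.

2 1

√3 → a₀=1, period (1,2); ℓ=2 even so k=1
i=0: a=1 ⇒ p=1, q=1
i=1: a=1 ⇒ p=2, q=1
→ (2, 1).  Check: 2²=4, 3·1²=3, difference 1.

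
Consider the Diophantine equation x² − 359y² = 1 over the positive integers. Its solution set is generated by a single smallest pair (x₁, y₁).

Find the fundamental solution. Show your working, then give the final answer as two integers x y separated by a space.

√359 → a₀=18, period (1,17,1,36); ℓ=4 even so k=3
i=0: a=18 ⇒ p=18, q=1
i=1: a=1 ⇒ p=19, q=1
i=2: a=17 ⇒ p=341, q=18
i=3: a=1 ⇒ p=360, q=19
(x₁, y₁) = (360, 19);  360² − 359·19² = 1 ✓

360 19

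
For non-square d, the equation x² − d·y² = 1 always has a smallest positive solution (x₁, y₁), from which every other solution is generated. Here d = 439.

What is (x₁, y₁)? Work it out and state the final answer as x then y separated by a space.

440 21

√439 = [20; 1,19,1,40, …], period ℓ=4 (even) → k=3
step 0: (20, 1)  from 20·(1,0) + (0,1)
…
step 2: (419, 20)  from 19·(21,1) + (20,1)
step 3: (440, 21)  from 1·(419,20) + (21,1)
(x₁, y₁) = (440, 21);  440² − 439·21² = 1 ✓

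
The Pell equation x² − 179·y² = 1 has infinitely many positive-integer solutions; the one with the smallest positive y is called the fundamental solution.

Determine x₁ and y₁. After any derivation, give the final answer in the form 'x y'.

4190210 313191

√179 → a₀=13, period (2,1,1,1,3,…,1,2,26); ℓ=14 even so k=13
step 0: (13, 1)  from 13·(1,0) + (0,1)
step 1: (27, 2)  from 2·(13,1) + (1,0)
…
step 5: (388, 29)  from 3·(107,8) + (67,5)
step 6: (2047, 153)  from 5·(388,29) + (107,8)
step 7: (26999, 2018)  from 13·(2047,153) + (388,29)
…
step 9: (438125, 32747)  from 3·(137042,10243) + (26999,2018)
…
step 11: (1013292, 75737)  from 1·(575167,42990) + (438125,32747)
step 12: (1588459, 118727)  from 1·(1013292,75737) + (575167,42990)
step 13: (4190210, 313191)  from 2·(1588459,118727) + (1013292,75737)
(x₁, y₁) = (4190210, 313191);  4190210² − 179·313191² = 1 ✓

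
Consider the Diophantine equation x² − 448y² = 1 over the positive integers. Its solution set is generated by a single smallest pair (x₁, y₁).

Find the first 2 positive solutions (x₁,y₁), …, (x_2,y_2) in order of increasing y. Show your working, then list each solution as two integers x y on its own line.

127 6
32257 1524

√448 = [21; 6,42, …], period ℓ=2 (even) → k=1
step 0: (21, 1)  from 21·(1,0) + (0,1)
step 1: (127, 6)  from 6·(21,1) + (1,0)
fundamental: x₁=127, y₁=6  (since 16129 − 448·36 = 1)
n=2: (127,6)∘(127,6) = (127·127+448·6·6, 127·6+6·127) = (32257,1524)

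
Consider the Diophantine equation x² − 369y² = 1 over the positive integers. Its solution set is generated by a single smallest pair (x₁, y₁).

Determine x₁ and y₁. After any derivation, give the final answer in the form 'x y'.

8396801 437120

d=369: √d = [19; 4,1,3,2,7,4,7,2,3,1,4,38] (ℓ=12, even), read p_11/q_11
k=0  a_k=19  p_k/q_k = 19/1
k=1  a_k=4  p_k/q_k = 77/4
k=2  a_k=1  p_k/q_k = 96/5
k=3  a_k=3  p_k/q_k = 365/19
…
k=5  a_k=7  p_k/q_k = 6147/320
…
k=8  a_k=2  p_k/q_k = 393504/20485
k=9  a_k=3  p_k/q_k = 1364557/71036
k=10  a_k=1  p_k/q_k = 1758061/91521
k=11  a_k=4  p_k/q_k = 8396801/437120
(x₁, y₁) = (8396801, 437120);  8396801² − 369·437120² = 1 ✓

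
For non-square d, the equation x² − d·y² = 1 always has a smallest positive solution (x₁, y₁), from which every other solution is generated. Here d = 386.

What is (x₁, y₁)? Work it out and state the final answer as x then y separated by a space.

d=386: √d = [19; 1,1,1,4,1,18,1,4,1,1,1,38] (ℓ=12, even), read p_11/q_11
i=0: a=19 ⇒ p=19, q=1
…
i=2: a=1 ⇒ p=39, q=2
i=3: a=1 ⇒ p=59, q=3
i=4: a=4 ⇒ p=275, q=14
…
i=6: a=18 ⇒ p=6287, q=320
i=7: a=1 ⇒ p=6621, q=337
i=8: a=4 ⇒ p=32771, q=1668
…
i=10: a=1 ⇒ p=72163, q=3673
i=11: a=1 ⇒ p=111555, q=5678
(x₁, y₁) = (111555, 5678);  111555² − 386·5678² = 1 ✓

111555 5678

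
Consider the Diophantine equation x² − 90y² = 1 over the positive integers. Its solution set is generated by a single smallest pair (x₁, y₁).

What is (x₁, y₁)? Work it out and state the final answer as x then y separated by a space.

19 2

[9; 2,18] for √90; ℓ=2 ⇒ convergent index 1
a_0=9:  p_0=9·1+0=9,  q_0=9·0+1=1
a_1=2:  p_1=2·9+1=19,  q_1=2·1+0=2
fundamental: x₁=19, y₁=2  (since 361 − 90·4 = 1)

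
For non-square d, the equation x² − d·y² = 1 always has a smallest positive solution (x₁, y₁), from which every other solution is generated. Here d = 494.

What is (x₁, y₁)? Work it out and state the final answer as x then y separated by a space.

73035 3286

√494 → a₀=22, period (4,2,2,1,2,1,2,2,4,44); ℓ=10 even so k=9
k=0  a_k=22  p_k/q_k = 22/1
…
k=2  a_k=2  p_k/q_k = 200/9
k=3  a_k=2  p_k/q_k = 489/22
…
k=6  a_k=1  p_k/q_k = 2556/115
…
k=8  a_k=2  p_k/q_k = 16514/743
k=9  a_k=4  p_k/q_k = 73035/3286
fundamental: x₁=73035, y₁=3286  (since 5334111225 − 494·10797796 = 1)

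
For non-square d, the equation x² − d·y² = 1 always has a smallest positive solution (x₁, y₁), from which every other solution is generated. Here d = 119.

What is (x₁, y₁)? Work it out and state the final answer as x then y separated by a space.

√119 → a₀=10, period (1,9,1,20); ℓ=4 even so k=3
step 0: (10, 1)  from 10·(1,0) + (0,1)
…
step 2: (109, 10)  from 9·(11,1) + (10,1)
step 3: (120, 11)  from 1·(109,10) + (11,1)
fundamental: x₁=120, y₁=11  (since 14400 − 119·121 = 1)

120 11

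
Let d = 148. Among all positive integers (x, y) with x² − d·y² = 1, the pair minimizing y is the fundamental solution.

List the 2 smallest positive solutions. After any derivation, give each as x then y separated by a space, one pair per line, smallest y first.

73 6
10657 876

d=148: √d = [12; 6,24] (ℓ=2, even), read p_1/q_1
a_0=12:  p_0=12·1+0=12,  q_0=12·0+1=1
a_1=6:  p_1=6·12+1=73,  q_1=6·1+0=6
fundamental: x₁=73, y₁=6  (since 5329 − 148·36 = 1)
k=2:  x_2 = 73·73+148·6·6 = 10657,  y_2 = 73·6+6·73 = 876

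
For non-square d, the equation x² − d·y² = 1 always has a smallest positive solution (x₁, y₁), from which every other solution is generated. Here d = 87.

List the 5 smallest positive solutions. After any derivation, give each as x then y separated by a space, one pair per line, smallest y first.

[9; 3,18] for √87; ℓ=2 ⇒ convergent index 1
step 0: (9, 1)  from 9·(1,0) + (0,1)
step 1: (28, 3)  from 3·(9,1) + (1,0)
fundamental: x₁=28, y₁=3  (since 784 − 87·9 = 1)
(x_2, y_2) = (28·28 + 87·3·3, 28·3 + 3·28) = (1567, 168)
(x_3, y_3) = (28·1567 + 87·3·168, 28·168 + 3·1567) = (87724, 9405)
(x_4, y_4) = (28·87724 + 87·3·9405, 28·9405 + 3·87724) = (4910977, 526512)
(x_5, y_5) = (28·4910977 + 87·3·526512, 28·526512 + 3·4910977) = (274926988, 29475267)

28 3
1567 168
87724 9405
4910977 526512
274926988 29475267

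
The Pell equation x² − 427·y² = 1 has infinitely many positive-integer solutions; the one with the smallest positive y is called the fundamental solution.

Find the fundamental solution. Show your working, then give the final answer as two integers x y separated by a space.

√427 → a₀=20, period (1,1,1,40); ℓ=4 even so k=3
i=0: a=20 ⇒ p=20, q=1
…
i=2: a=1 ⇒ p=41, q=2
i=3: a=1 ⇒ p=62, q=3
(x₁, y₁) = (62, 3);  62² − 427·3² = 1 ✓

62 3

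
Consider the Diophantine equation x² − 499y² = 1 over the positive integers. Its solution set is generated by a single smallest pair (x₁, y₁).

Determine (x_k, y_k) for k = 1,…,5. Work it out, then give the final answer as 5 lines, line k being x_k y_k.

d=499: √d = [22; 2,1,21,1,2,44] (ℓ=6, even), read p_5/q_5
a_0=22:  p_0=22·1+0=22,  q_0=22·0+1=1
a_1=2:  p_1=2·22+1=45,  q_1=2·1+0=2
a_2=1:  p_2=1·45+22=67,  q_2=1·2+1=3
a_3=21:  p_3=21·67+45=1452,  q_3=21·3+2=65
a_4=1:  p_4=1·1452+67=1519,  q_4=1·65+3=68
a_5=2:  p_5=2·1519+1452=4490,  q_5=2·68+65=201
fundamental: x₁=4490, y₁=201  (since 20160100 − 499·40401 = 1)
(4490+201√499)^2 = 40320199 + 1804980√499
(4490+201√499)^3 = 362075382530 + 16208720199√499
(4490+201√499)^4 = 3251436894799201 + 145554305582040√499
(4490+201√499)^5 = 29197902953221442450 + 1307077647917999001√499

4490 201
40320199 1804980
362075382530 16208720199
3251436894799201 145554305582040
29197902953221442450 1307077647917999001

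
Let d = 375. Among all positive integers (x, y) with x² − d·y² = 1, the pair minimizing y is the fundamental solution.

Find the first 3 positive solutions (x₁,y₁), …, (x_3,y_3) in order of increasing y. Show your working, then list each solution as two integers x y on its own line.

15124 781
457470751 23623688
13837575261124 714569313843

√375 → a₀=19, period (2,1,2,1,5,1,2,1,2,38); ℓ=10 even so k=9
step 0: (19, 1)  from 19·(1,0) + (0,1)
…
step 2: (58, 3)  from 1·(39,2) + (19,1)
…
step 4: (213, 11)  from 1·(155,8) + (58,3)
…
step 7: (4086, 211)  from 2·(1433,74) + (1220,63)
step 8: (5519, 285)  from 1·(4086,211) + (1433,74)
step 9: (15124, 781)  from 2·(5519,285) + (4086,211)
fundamental: x₁=15124, y₁=781  (since 228735376 − 375·609961 = 1)
n=2: (15124,781)∘(15124,781) = (15124·15124+375·781·781, 15124·781+781·15124) = (457470751,23623688)
n=3: (457470751,23623688)∘(15124,781) = (15124·457470751+375·781·23623688, 15124·23623688+781·457470751) = (13837575261124,714569313843)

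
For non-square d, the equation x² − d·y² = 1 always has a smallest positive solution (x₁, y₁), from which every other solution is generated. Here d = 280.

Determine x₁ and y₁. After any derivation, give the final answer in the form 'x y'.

[16; 1,2,1,2,1,32] for √280; ℓ=6 ⇒ convergent index 5
step 0: (16, 1)  from 16·(1,0) + (0,1)
…
step 4: (184, 11)  from 2·(67,4) + (50,3)
step 5: (251, 15)  from 1·(184,11) + (67,4)
→ (251, 15).  Check: 251²=63001, 280·15²=63000, difference 1.

251 15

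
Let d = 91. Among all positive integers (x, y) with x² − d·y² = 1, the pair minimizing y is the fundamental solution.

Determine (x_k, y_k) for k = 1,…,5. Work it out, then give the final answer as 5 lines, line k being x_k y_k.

1574 165
4954951 519420
15598184174 1635133995
49103078824801 5147401296840
154576476542289374 16204017647318325

d=91: √d = [9; 1,1,5,1,5,1,1,18] (ℓ=8, even), read p_7/q_7
a_0=9:  p_0=9·1+0=9,  q_0=9·0+1=1
a_1=1:  p_1=1·9+1=10,  q_1=1·1+0=1
a_2=1:  p_2=1·10+9=19,  q_2=1·1+1=2
a_3=5:  p_3=5·19+10=105,  q_3=5·2+1=11
a_4=1:  p_4=1·105+19=124,  q_4=1·11+2=13
a_5=5:  p_5=5·124+105=725,  q_5=5·13+11=76
a_6=1:  p_6=1·725+124=849,  q_6=1·76+13=89
a_7=1:  p_7=1·849+725=1574,  q_7=1·89+76=165
(x₁, y₁) = (1574, 165);  1574² − 91·165² = 1 ✓
n=2: (1574,165)∘(1574,165) = (1574·1574+91·165·165, 1574·165+165·1574) = (4954951,519420)
n=3: (4954951,519420)∘(1574,165) = (1574·4954951+91·165·519420, 1574·519420+165·4954951) = (15598184174,1635133995)
n=4: (15598184174,1635133995)∘(1574,165) = (1574·15598184174+91·165·1635133995, 1574·1635133995+165·15598184174) = (49103078824801,5147401296840)
n=5: (49103078824801,5147401296840)∘(1574,165) = (1574·49103078824801+91·165·5147401296840, 1574·5147401296840+165·49103078824801) = (154576476542289374,16204017647318325)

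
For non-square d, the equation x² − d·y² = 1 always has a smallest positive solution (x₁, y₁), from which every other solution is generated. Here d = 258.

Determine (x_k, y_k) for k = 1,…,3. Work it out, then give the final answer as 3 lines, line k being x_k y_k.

257 16
132097 8224
67897601 4227120

[16; 16,32] for √258; ℓ=2 ⇒ convergent index 1
i=0: a=16 ⇒ p=16, q=1
i=1: a=16 ⇒ p=257, q=16
(x₁, y₁) = (257, 16);  257² − 258·16² = 1 ✓
(x_2, y_2) = (257·257 + 258·16·16, 257·16 + 16·257) = (132097, 8224)
(x_3, y_3) = (257·132097 + 258·16·8224, 257·8224 + 16·132097) = (67897601, 4227120)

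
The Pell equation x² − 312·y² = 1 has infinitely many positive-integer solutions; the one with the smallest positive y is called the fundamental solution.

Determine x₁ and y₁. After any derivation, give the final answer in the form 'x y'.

√312 = [17; 1,1,1,34, …], period ℓ=4 (even) → k=3
step 0: (17, 1)  from 17·(1,0) + (0,1)
step 1: (18, 1)  from 1·(17,1) + (1,0)
step 2: (35, 2)  from 1·(18,1) + (17,1)
step 3: (53, 3)  from 1·(35,2) + (18,1)
fundamental: x₁=53, y₁=3  (since 2809 − 312·9 = 1)

53 3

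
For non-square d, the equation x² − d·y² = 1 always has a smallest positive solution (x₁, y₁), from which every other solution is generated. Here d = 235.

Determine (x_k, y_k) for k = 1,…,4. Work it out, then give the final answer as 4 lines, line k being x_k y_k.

46 3
4231 276
389206 25389
35802721 2335512

d=235: √d = [15; 3,30] (ℓ=2, even), read p_1/q_1
a_0=15:  p_0=15·1+0=15,  q_0=15·0+1=1
a_1=3:  p_1=3·15+1=46,  q_1=3·1+0=3
(x₁, y₁) = (46, 3);  46² − 235·3² = 1 ✓
n=2: (46,3)∘(46,3) = (46·46+235·3·3, 46·3+3·46) = (4231,276)
n=3: (4231,276)∘(46,3) = (46·4231+235·3·276, 46·276+3·4231) = (389206,25389)
n=4: (389206,25389)∘(46,3) = (46·389206+235·3·25389, 46·25389+3·389206) = (35802721,2335512)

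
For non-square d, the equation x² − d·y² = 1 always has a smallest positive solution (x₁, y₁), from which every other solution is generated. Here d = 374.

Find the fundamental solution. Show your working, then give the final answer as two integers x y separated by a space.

3365 174

√374 → a₀=19, period (2,1,18,1,2,38); ℓ=6 even so k=5
i=0: a=19 ⇒ p=19, q=1
…
i=2: a=1 ⇒ p=58, q=3
i=3: a=18 ⇒ p=1083, q=56
i=4: a=1 ⇒ p=1141, q=59
i=5: a=2 ⇒ p=3365, q=174
(x₁, y₁) = (3365, 174);  3365² − 374·174² = 1 ✓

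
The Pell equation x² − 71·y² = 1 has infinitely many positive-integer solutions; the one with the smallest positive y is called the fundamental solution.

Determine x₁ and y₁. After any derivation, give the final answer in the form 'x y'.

3480 413

d=71: √d = [8; 2,2,1,7,1,2,2,16] (ℓ=8, even), read p_7/q_7
i=0: a=8 ⇒ p=8, q=1
i=1: a=2 ⇒ p=17, q=2
…
i=4: a=7 ⇒ p=455, q=54
i=5: a=1 ⇒ p=514, q=61
i=6: a=2 ⇒ p=1483, q=176
i=7: a=2 ⇒ p=3480, q=413
fundamental: x₁=3480, y₁=413  (since 12110400 − 71·170569 = 1)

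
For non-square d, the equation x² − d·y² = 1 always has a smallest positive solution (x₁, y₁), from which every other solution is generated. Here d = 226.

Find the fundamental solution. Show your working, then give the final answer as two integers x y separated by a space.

[15; 30] for √226; ℓ=1 ⇒ convergent index 1
a_0=15:  p_0=15·1+0=15,  q_0=15·0+1=1
a_1=30:  p_1=30·15+1=451,  q_1=30·1+0=30
fundamental: x₁=451, y₁=30  (since 203401 − 226·900 = 1)

451 30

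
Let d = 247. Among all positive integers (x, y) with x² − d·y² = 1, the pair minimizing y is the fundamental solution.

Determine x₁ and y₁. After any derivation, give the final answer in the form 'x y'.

√247 → a₀=15, period (1,2,1,1,9,1,9,1,1,2,1,30); ℓ=12 even so k=11
a_0=15:  p_0=15·1+0=15,  q_0=15·0+1=1
…
a_2=2:  p_2=2·16+15=47,  q_2=2·1+1=3
a_3=1:  p_3=1·47+16=63,  q_3=1·3+1=4
a_4=1:  p_4=1·63+47=110,  q_4=1·4+3=7
…
a_6=1:  p_6=1·1053+110=1163,  q_6=1·67+7=74
…
a_8=1:  p_8=1·11520+1163=12683,  q_8=1·733+74=807
…
a_10=2:  p_10=2·24203+12683=61089,  q_10=2·1540+807=3887
a_11=1:  p_11=1·61089+24203=85292,  q_11=1·3887+1540=5427
→ (85292, 5427).  Check: 85292²=7274725264, 247·5427²=7274725263, difference 1.

85292 5427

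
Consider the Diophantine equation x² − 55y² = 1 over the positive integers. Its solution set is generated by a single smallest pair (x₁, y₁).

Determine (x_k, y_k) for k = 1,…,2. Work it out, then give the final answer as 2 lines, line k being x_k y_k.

89 12
15841 2136

√55 → a₀=7, period (2,2,2,14); ℓ=4 even so k=3
step 0: (7, 1)  from 7·(1,0) + (0,1)
step 1: (15, 2)  from 2·(7,1) + (1,0)
step 2: (37, 5)  from 2·(15,2) + (7,1)
step 3: (89, 12)  from 2·(37,5) + (15,2)
fundamental: x₁=89, y₁=12  (since 7921 − 55·144 = 1)
n=2: (89,12)∘(89,12) = (89·89+55·12·12, 89·12+12·89) = (15841,2136)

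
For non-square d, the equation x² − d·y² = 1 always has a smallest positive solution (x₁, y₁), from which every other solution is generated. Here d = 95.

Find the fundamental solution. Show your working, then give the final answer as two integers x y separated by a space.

39 4

√95 → a₀=9, period (1,2,1,18); ℓ=4 even so k=3
step 0: (9, 1)  from 9·(1,0) + (0,1)
step 1: (10, 1)  from 1·(9,1) + (1,0)
step 2: (29, 3)  from 2·(10,1) + (9,1)
step 3: (39, 4)  from 1·(29,3) + (10,1)
(x₁, y₁) = (39, 4);  39² − 95·4² = 1 ✓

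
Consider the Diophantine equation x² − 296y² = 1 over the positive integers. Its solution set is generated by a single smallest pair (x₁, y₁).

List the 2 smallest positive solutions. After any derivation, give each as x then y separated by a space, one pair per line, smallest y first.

3699 215
27365201 1590570

[17; 4,1,7,1,4,34] for √296; ℓ=6 ⇒ convergent index 5
step 0: (17, 1)  from 17·(1,0) + (0,1)
…
step 3: (671, 39)  from 7·(86,5) + (69,4)
step 4: (757, 44)  from 1·(671,39) + (86,5)
step 5: (3699, 215)  from 4·(757,44) + (671,39)
fundamental: x₁=3699, y₁=215  (since 13682601 − 296·46225 = 1)
n=2: (3699,215)∘(3699,215) = (3699·3699+296·215·215, 3699·215+215·3699) = (27365201,1590570)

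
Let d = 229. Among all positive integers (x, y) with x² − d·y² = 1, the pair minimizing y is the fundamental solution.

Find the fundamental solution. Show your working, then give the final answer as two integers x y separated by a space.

d=229: √d = [15; 7,1,1,7,30] (ℓ=5, odd), read p_9/q_9
k=0  a_k=15  p_k/q_k = 15/1
k=1  a_k=7  p_k/q_k = 106/7
k=2  a_k=1  p_k/q_k = 121/8
k=3  a_k=1  p_k/q_k = 227/15
k=4  a_k=7  p_k/q_k = 1710/113
k=5  a_k=30  p_k/q_k = 51527/3405
…
k=7  a_k=1  p_k/q_k = 413926/27353
k=8  a_k=1  p_k/q_k = 776325/51301
k=9  a_k=7  p_k/q_k = 5848201/386460
(x₁, y₁) = (5848201, 386460);  5848201² − 229·386460² = 1 ✓

5848201 386460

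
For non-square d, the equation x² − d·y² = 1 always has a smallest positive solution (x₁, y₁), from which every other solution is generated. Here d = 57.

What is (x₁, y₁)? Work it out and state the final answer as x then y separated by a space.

√57 → a₀=7, period (1,1,4,1,1,14); ℓ=6 even so k=5
k=0  a_k=7  p_k/q_k = 7/1
…
k=4  a_k=1  p_k/q_k = 83/11
k=5  a_k=1  p_k/q_k = 151/20
fundamental: x₁=151, y₁=20  (since 22801 − 57·400 = 1)

151 20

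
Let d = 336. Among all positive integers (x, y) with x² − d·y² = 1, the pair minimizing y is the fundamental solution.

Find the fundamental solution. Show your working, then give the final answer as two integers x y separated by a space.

√336 = [18; 3,36, …], period ℓ=2 (even) → k=1
i=0: a=18 ⇒ p=18, q=1
i=1: a=3 ⇒ p=55, q=3
(x₁, y₁) = (55, 3);  55² − 336·3² = 1 ✓

55 3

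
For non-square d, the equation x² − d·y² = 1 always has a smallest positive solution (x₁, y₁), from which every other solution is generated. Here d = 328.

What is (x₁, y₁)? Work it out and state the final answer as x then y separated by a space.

163 9

√328 = [18; 9,36, …], period ℓ=2 (even) → k=1
a_0=18:  p_0=18·1+0=18,  q_0=18·0+1=1
a_1=9:  p_1=9·18+1=163,  q_1=9·1+0=9
(x₁, y₁) = (163, 9);  163² − 328·9² = 1 ✓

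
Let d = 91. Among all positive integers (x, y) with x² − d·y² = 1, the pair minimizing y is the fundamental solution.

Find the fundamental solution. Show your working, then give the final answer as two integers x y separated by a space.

d=91: √d = [9; 1,1,5,1,5,1,1,18] (ℓ=8, even), read p_7/q_7
step 0: (9, 1)  from 9·(1,0) + (0,1)
…
step 2: (19, 2)  from 1·(10,1) + (9,1)
…
step 4: (124, 13)  from 1·(105,11) + (19,2)
…
step 6: (849, 89)  from 1·(725,76) + (124,13)
step 7: (1574, 165)  from 1·(849,89) + (725,76)
(x₁, y₁) = (1574, 165);  1574² − 91·165² = 1 ✓

1574 165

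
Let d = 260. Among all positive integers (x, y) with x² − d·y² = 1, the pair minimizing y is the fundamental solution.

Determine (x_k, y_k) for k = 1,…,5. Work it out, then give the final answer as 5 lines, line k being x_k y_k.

129 8
33281 2064
8586369 532504
2215249921 137383968
571525893249 35444531240

[16; 8,32] for √260; ℓ=2 ⇒ convergent index 1
a_0=16:  p_0=16·1+0=16,  q_0=16·0+1=1
a_1=8:  p_1=8·16+1=129,  q_1=8·1+0=8
→ (129, 8).  Check: 129²=16641, 260·8²=16640, difference 1.
(x_2, y_2) = (129·129 + 260·8·8, 129·8 + 8·129) = (33281, 2064)
(x_3, y_3) = (129·33281 + 260·8·2064, 129·2064 + 8·33281) = (8586369, 532504)
(x_4, y_4) = (129·8586369 + 260·8·532504, 129·532504 + 8·8586369) = (2215249921, 137383968)
(x_5, y_5) = (129·2215249921 + 260·8·137383968, 129·137383968 + 8·2215249921) = (571525893249, 35444531240)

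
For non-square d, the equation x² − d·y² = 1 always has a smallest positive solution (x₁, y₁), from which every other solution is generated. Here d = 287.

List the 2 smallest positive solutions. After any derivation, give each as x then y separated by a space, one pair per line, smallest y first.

288 17
165887 9792

√287 → a₀=16, period (1,15,1,32); ℓ=4 even so k=3
step 0: (16, 1)  from 16·(1,0) + (0,1)
step 1: (17, 1)  from 1·(16,1) + (1,0)
step 2: (271, 16)  from 15·(17,1) + (16,1)
step 3: (288, 17)  from 1·(271,16) + (17,1)
fundamental: x₁=288, y₁=17  (since 82944 − 287·289 = 1)
n=2: (288,17)∘(288,17) = (288·288+287·17·17, 288·17+17·288) = (165887,9792)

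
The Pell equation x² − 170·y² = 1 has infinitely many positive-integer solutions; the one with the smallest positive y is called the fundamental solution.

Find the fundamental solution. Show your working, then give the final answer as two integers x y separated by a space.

d=170: √d = [13; 26] (ℓ=1, odd), read p_1/q_1
a_0=13:  p_0=13·1+0=13,  q_0=13·0+1=1
a_1=26:  p_1=26·13+1=339,  q_1=26·1+0=26
fundamental: x₁=339, y₁=26  (since 114921 − 170·676 = 1)

339 26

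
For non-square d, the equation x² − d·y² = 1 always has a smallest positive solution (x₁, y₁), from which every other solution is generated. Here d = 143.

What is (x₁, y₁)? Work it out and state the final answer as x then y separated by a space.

12 1

√143 → a₀=11, period (1,22); ℓ=2 even so k=1
k=0  a_k=11  p_k/q_k = 11/1
k=1  a_k=1  p_k/q_k = 12/1
fundamental: x₁=12, y₁=1  (since 144 − 143·1 = 1)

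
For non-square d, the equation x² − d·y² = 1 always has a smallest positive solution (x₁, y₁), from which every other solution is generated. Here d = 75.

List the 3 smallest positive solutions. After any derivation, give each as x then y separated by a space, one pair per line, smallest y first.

26 3
1351 156
70226 8109

√75 = [8; 1,1,1,16, …], period ℓ=4 (even) → k=3
k=0  a_k=8  p_k/q_k = 8/1
k=1  a_k=1  p_k/q_k = 9/1
k=2  a_k=1  p_k/q_k = 17/2
k=3  a_k=1  p_k/q_k = 26/3
→ (26, 3).  Check: 26²=676, 75·3²=675, difference 1.
(x_2, y_2) = (26·26 + 75·3·3, 26·3 + 3·26) = (1351, 156)
(x_3, y_3) = (26·1351 + 75·3·156, 26·156 + 3·1351) = (70226, 8109)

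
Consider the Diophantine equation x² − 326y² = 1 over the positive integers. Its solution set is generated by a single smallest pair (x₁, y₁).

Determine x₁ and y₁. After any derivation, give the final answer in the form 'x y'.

√326 = [18; 18,36, …], period ℓ=2 (even) → k=1
k=0  a_k=18  p_k/q_k = 18/1
k=1  a_k=18  p_k/q_k = 325/18
fundamental: x₁=325, y₁=18  (since 105625 − 326·324 = 1)

325 18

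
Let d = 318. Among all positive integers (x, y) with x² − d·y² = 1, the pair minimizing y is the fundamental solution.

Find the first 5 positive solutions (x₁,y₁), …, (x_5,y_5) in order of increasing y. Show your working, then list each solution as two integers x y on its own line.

d=318: √d = [17; 1,4,1,34] (ℓ=4, even), read p_3/q_3
i=0: a=17 ⇒ p=17, q=1
i=1: a=1 ⇒ p=18, q=1
i=2: a=4 ⇒ p=89, q=5
i=3: a=1 ⇒ p=107, q=6
(x₁, y₁) = (107, 6);  107² − 318·6² = 1 ✓
k=2:  x_2 = 107·107+318·6·6 = 22897,  y_2 = 107·6+6·107 = 1284
k=3:  x_3 = 107·22897+318·6·1284 = 4899851,  y_3 = 107·1284+6·22897 = 274770
k=4:  x_4 = 107·4899851+318·6·274770 = 1048545217,  y_4 = 107·274770+6·4899851 = 58799496
k=5:  x_5 = 107·1048545217+318·6·58799496 = 224383776587,  y_5 = 107·58799496+6·1048545217 = 12582817374

107 6
22897 1284
4899851 274770
1048545217 58799496
224383776587 12582817374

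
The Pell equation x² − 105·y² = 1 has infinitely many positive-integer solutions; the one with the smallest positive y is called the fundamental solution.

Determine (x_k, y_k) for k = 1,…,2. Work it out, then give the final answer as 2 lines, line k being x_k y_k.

√105 → a₀=10, period (4,20); ℓ=2 even so k=1
step 0: (10, 1)  from 10·(1,0) + (0,1)
step 1: (41, 4)  from 4·(10,1) + (1,0)
→ (41, 4).  Check: 41²=1681, 105·4²=1680, difference 1.
(41+4√105)^2 = 3361 + 328√105

41 4
3361 328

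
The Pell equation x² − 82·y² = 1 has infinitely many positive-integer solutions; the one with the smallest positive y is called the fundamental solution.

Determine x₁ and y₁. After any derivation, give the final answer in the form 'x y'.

163 18

√82 = [9; 18, …], period ℓ=1 (odd) → k=1
k=0  a_k=9  p_k/q_k = 9/1
k=1  a_k=18  p_k/q_k = 163/18
fundamental: x₁=163, y₁=18  (since 26569 − 82·324 = 1)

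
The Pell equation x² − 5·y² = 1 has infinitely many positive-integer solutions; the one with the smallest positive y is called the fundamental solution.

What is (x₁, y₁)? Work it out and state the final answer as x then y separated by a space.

9 4

√5 = [2; 4, …], period ℓ=1 (odd) → k=1
a_0=2:  p_0=2·1+0=2,  q_0=2·0+1=1
a_1=4:  p_1=4·2+1=9,  q_1=4·1+0=4
→ (9, 4).  Check: 9²=81, 5·4²=80, difference 1.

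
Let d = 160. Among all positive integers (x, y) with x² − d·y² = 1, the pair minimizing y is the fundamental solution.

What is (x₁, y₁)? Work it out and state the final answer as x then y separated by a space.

721 57

√160 → a₀=12, period (1,1,1,5,1,1,1,24); ℓ=8 even so k=7
a_0=12:  p_0=12·1+0=12,  q_0=12·0+1=1
…
a_3=1:  p_3=1·25+13=38,  q_3=1·2+1=3
…
a_5=1:  p_5=1·215+38=253,  q_5=1·17+3=20
a_6=1:  p_6=1·253+215=468,  q_6=1·20+17=37
a_7=1:  p_7=1·468+253=721,  q_7=1·37+20=57
fundamental: x₁=721, y₁=57  (since 519841 − 160·3249 = 1)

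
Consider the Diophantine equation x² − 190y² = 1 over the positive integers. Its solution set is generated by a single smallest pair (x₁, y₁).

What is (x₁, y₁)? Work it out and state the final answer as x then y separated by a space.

52021 3774

[13; 1,3,1,1,1,…,3,1,26] for √190; ℓ=14 ⇒ convergent index 13
step 0: (13, 1)  from 13·(1,0) + (0,1)
…
step 2: (55, 4)  from 3·(14,1) + (13,1)
step 3: (69, 5)  from 1·(55,4) + (14,1)
…
step 6: (510, 37)  from 2·(193,14) + (124,9)
…
step 9: (4149, 301)  from 1·(2936,213) + (1213,88)
…
step 12: (40787, 2959)  from 3·(11234,815) + (7085,514)
step 13: (52021, 3774)  from 1·(40787,2959) + (11234,815)
(x₁, y₁) = (52021, 3774);  52021² − 190·3774² = 1 ✓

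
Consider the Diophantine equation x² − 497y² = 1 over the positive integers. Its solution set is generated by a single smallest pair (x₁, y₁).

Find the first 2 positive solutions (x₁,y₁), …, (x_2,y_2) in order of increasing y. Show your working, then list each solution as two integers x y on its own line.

[22; 3,2,2,5,6,5,2,2,3,44] for √497; ℓ=10 ⇒ convergent index 9
a_0=22:  p_0=22·1+0=22,  q_0=22·0+1=1
…
a_7=2:  p_7=2·65476+12685=143637,  q_7=2·2937+569=6443
a_8=2:  p_8=2·143637+65476=352750,  q_8=2·6443+2937=15823
a_9=3:  p_9=3·352750+143637=1201887,  q_9=3·15823+6443=53912
(x₁, y₁) = (1201887, 53912);  1201887² − 497·53912² = 1 ✓
(x_2, y_2) = (1201887·1201887 + 497·53912·53912, 1201887·53912 + 53912·1201887) = (2889064721537, 129592263888)

1201887 53912
2889064721537 129592263888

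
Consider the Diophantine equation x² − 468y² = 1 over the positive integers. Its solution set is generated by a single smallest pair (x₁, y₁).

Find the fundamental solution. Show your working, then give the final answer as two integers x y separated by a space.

√468 → a₀=21, period (1,1,1,2,1,1,1,42); ℓ=8 even so k=7
a_0=21:  p_0=21·1+0=21,  q_0=21·0+1=1
a_1=1:  p_1=1·21+1=22,  q_1=1·1+0=1
a_2=1:  p_2=1·22+21=43,  q_2=1·1+1=2
a_3=1:  p_3=1·43+22=65,  q_3=1·2+1=3
a_4=2:  p_4=2·65+43=173,  q_4=2·3+2=8
a_5=1:  p_5=1·173+65=238,  q_5=1·8+3=11
a_6=1:  p_6=1·238+173=411,  q_6=1·11+8=19
a_7=1:  p_7=1·411+238=649,  q_7=1·19+11=30
→ (649, 30).  Check: 649²=421201, 468·30²=421200, difference 1.

649 30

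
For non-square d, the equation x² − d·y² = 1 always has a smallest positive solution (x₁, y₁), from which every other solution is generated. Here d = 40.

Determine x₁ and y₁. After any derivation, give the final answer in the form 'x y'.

√40 = [6; 3,12, …], period ℓ=2 (even) → k=1
k=0  a_k=6  p_k/q_k = 6/1
k=1  a_k=3  p_k/q_k = 19/3
fundamental: x₁=19, y₁=3  (since 361 − 40·9 = 1)

19 3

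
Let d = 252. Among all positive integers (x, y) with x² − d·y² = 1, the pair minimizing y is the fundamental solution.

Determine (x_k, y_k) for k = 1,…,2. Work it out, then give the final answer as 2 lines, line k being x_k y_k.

127 8
32257 2032

d=252: √d = [15; 1,6,1,30] (ℓ=4, even), read p_3/q_3
a_0=15:  p_0=15·1+0=15,  q_0=15·0+1=1
a_1=1:  p_1=1·15+1=16,  q_1=1·1+0=1
a_2=6:  p_2=6·16+15=111,  q_2=6·1+1=7
a_3=1:  p_3=1·111+16=127,  q_3=1·7+1=8
fundamental: x₁=127, y₁=8  (since 16129 − 252·64 = 1)
n=2: (127,8)∘(127,8) = (127·127+252·8·8, 127·8+8·127) = (32257,2032)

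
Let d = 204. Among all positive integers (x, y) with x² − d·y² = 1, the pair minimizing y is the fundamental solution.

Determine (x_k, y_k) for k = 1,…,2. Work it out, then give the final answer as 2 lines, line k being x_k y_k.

√204 → a₀=14, period (3,1,1,6,1,1,3,28); ℓ=8 even so k=7
i=0: a=14 ⇒ p=14, q=1
…
i=3: a=1 ⇒ p=100, q=7
i=4: a=6 ⇒ p=657, q=46
i=5: a=1 ⇒ p=757, q=53
i=6: a=1 ⇒ p=1414, q=99
i=7: a=3 ⇒ p=4999, q=350
→ (4999, 350).  Check: 4999²=24990001, 204·350²=24990000, difference 1.
(4999+350√204)^2 = 49980001 + 3499300√204

4999 350
49980001 3499300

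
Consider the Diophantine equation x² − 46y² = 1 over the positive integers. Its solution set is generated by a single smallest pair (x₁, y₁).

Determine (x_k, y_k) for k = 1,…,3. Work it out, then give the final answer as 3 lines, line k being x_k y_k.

d=46: √d = [6; 1,3,1,1,2,6,2,1,1,3,1,12] (ℓ=12, even), read p_11/q_11
a_0=6:  p_0=6·1+0=6,  q_0=6·0+1=1
a_1=1:  p_1=1·6+1=7,  q_1=1·1+0=1
a_2=3:  p_2=3·7+6=27,  q_2=3·1+1=4
…
a_6=6:  p_6=6·156+61=997,  q_6=6·23+9=147
…
a_8=1:  p_8=1·2150+997=3147,  q_8=1·317+147=464
…
a_10=3:  p_10=3·5297+3147=19038,  q_10=3·781+464=2807
a_11=1:  p_11=1·19038+5297=24335,  q_11=1·2807+781=3588
(x₁, y₁) = (24335, 3588);  24335² − 46·3588² = 1 ✓
n=2: (24335,3588)∘(24335,3588) = (24335·24335+46·3588·3588, 24335·3588+3588·24335) = (1184384449,174627960)
n=3: (1184384449,174627960)∘(24335,3588) = (24335·1184384449+46·3588·174627960, 24335·174627960+3588·1184384449) = (57643991108495,8499142809612)

24335 3588
1184384449 174627960
57643991108495 8499142809612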